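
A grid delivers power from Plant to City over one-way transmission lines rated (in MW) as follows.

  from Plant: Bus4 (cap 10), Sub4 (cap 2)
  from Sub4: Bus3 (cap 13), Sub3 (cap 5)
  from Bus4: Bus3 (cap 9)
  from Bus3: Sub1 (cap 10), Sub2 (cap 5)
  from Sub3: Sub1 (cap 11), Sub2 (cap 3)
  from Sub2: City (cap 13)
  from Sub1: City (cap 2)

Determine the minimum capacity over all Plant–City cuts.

9

Augment Plant→Sub4→Bus3→Sub2→City: bottleneck 2, flow now 2.
Augment Plant→Bus4→Bus3→Sub2→City: bottleneck 3, flow now 5.
Augment Plant→Bus4→Bus3→Sub1→City: bottleneck 2, flow now 7.
Augment Plant→Bus4→Bus3→Sub4→Sub3→Sub2→City: bottleneck 2, flow now 9. (uses reverse residual edge)
No augmenting path remains; maximum flow = 9.
By max-flow min-cut, the minimum cut capacity equals the max flow.
In the residual graph, reachable from Plant: {Plant, Bus4, Bus3, Sub1}.
Min-cut edges: Plant→Sub4 (2), Bus3→Sub2 (5), Sub1→City (2); capacity 2 + 5 + 2 = 9.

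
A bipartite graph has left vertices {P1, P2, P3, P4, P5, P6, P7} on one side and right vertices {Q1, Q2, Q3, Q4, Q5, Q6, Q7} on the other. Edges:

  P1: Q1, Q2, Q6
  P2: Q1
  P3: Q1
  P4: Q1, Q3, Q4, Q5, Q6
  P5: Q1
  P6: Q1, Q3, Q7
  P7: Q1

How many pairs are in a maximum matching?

4

Unit-capacity flow: source→left, listed edges, right→sink; max matching = max flow.
Augmenting path P1→Q1 (+1); matched 1.
Augmenting path P4→Q3 (+1); matched 2.
Augmenting path P6→Q7 (+1); matched 3.
Augmenting path P2→Q1→P1→Q2 (+1); matched 4.
No augmenting path remains; maximum matching = 4.
König certificate: {P1, P4, P6, Q1} is a vertex cover of size 4 (every listed pair touches it), so no matching can be larger.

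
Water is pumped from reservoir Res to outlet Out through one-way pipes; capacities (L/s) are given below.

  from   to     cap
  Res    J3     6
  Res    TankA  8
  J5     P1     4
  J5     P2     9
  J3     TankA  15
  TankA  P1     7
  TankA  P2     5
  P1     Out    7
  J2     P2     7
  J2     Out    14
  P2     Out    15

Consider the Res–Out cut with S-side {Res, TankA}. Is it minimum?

No — its capacity is 18, but the minimum cut has capacity 12.

Given cut capacity: 6 + 7 + 5 = 18.
Augment Res→TankA→P1→Out: bottleneck 7, flow now 7.
Augment Res→TankA→P2→Out: bottleneck 1, flow now 8.
Augment Res→J3→TankA→P2→Out: bottleneck 4, flow now 12.
No augmenting path remains; maximum flow = 12.
In the residual graph, reachable from Res: {Res, J3, TankA}.
Min-cut edges: TankA→P1 (7), TankA→P2 (5); capacity 7 + 5 = 12.
Cut capacity 18 exceeds the max flow 12, so it is not minimum.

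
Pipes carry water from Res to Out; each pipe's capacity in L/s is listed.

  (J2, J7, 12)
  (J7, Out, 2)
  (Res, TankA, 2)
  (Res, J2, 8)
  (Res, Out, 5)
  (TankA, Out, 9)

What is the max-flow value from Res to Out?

9

Augment Res→Out: bottleneck 5, flow now 5.
Augment Res→TankA→Out: bottleneck 2, flow now 7.
Augment Res→J2→J7→Out: bottleneck 2, flow now 9.
No augmenting path remains; maximum flow = 9.
In the residual graph, reachable from Res: {Res, J2, J7}.
Min-cut edges: Res→TankA (2), Res→Out (5), J7→Out (2); capacity 2 + 5 + 2 = 9.
This cut is saturated, so no flow can exceed 9.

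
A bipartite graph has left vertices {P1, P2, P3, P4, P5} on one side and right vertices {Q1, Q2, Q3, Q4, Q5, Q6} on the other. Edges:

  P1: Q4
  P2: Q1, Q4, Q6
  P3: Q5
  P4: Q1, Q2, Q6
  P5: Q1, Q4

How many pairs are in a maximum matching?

5

Unit-capacity flow: source→left, listed edges, right→sink; max matching = max flow.
Augmenting path P1→Q4 (+1); matched 1.
Augmenting path P2→Q1 (+1); matched 2.
Augmenting path P3→Q5 (+1); matched 3.
Augmenting path P4→Q2 (+1); matched 4.
Augmenting path P5→Q1→P2→Q6 (+1); matched 5.
No augmenting path remains; maximum matching = 5.
König certificate: {P1, P2, P3, P4, P5} is a vertex cover of size 5 (every listed pair touches it), so no matching can be larger.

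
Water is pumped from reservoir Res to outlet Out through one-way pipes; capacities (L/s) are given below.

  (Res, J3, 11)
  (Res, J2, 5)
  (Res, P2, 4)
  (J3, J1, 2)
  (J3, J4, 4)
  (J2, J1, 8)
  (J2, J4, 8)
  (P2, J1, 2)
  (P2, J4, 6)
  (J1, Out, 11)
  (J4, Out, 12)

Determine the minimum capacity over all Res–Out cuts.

Augment Res→J3→J1→Out: bottleneck 2, flow now 2.
Augment Res→J3→J4→Out: bottleneck 4, flow now 6.
Augment Res→J2→J1→Out: bottleneck 5, flow now 11.
Augment Res→P2→J1→Out: bottleneck 2, flow now 13.
Augment Res→P2→J4→Out: bottleneck 2, flow now 15.
No augmenting path remains; maximum flow = 15.
By max-flow min-cut, the minimum cut capacity equals the max flow.
In the residual graph, reachable from Res: {Res, J3}.
Min-cut edges: Res→J2 (5), Res→P2 (4), J3→J1 (2), J3→J4 (4); capacity 5 + 4 + 2 + 4 = 15.

15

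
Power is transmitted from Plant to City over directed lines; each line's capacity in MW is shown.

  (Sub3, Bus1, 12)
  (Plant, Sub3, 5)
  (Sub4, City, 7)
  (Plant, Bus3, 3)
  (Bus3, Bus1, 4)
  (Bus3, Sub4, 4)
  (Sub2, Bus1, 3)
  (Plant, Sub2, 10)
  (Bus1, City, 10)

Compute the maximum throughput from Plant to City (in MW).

Augment Plant→Sub2→Bus1→City: bottleneck 3, flow now 3.
Augment Plant→Bus3→Sub4→City: bottleneck 3, flow now 6.
Augment Plant→Sub3→Bus1→City: bottleneck 5, flow now 11.
No augmenting path remains; maximum flow = 11.
In the residual graph, reachable from Plant: {Plant, Sub2}.
Min-cut edges: Plant→Bus3 (3), Plant→Sub3 (5), Sub2→Bus1 (3); capacity 3 + 5 + 3 = 11.
This cut is saturated, so no flow can exceed 11.

11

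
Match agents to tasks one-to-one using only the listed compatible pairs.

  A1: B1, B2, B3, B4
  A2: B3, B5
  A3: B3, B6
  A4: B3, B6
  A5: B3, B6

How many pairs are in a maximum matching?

Unit-capacity flow: source→left, listed edges, right→sink; max matching = max flow.
Augmenting path A1→B1 (+1); matched 1.
Augmenting path A2→B3 (+1); matched 2.
Augmenting path A3→B6 (+1); matched 3.
Augmenting path A4→B3→A2→B5 (+1); matched 4.
No augmenting path remains; maximum matching = 4.
König certificate: {A1, A2, B3, B6} is a vertex cover of size 4 (every listed pair touches it), so no matching can be larger.

4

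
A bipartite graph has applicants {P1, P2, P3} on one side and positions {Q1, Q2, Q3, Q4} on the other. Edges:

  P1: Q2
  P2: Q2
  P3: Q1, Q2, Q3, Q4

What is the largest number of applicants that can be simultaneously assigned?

2

Unit-capacity flow: source→left, listed edges, right→sink; max matching = max flow.
Augmenting path P1→Q2 (+1); matched 1.
Augmenting path P3→Q1 (+1); matched 2.
No augmenting path remains; maximum matching = 2.
König certificate: {P3, Q2} is a vertex cover of size 2 (every listed pair touches it), so no matching can be larger.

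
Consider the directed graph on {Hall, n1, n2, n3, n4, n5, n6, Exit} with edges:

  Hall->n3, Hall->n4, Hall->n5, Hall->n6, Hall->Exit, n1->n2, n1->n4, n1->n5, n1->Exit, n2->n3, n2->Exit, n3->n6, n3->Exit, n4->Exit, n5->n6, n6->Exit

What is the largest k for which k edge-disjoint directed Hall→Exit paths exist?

4

Assign every edge capacity 1; by Menger, the answer equals the max flow.
Path Hall→Exit (+1); total 1.
Path Hall→n3→Exit (+1); total 2.
Path Hall→n4→Exit (+1); total 3.
Path Hall→n6→Exit (+1); total 4.
No residual Hall→Exit path; max flow = 4.
Certifying cut of size 4: {Hall→Exit, Hall→n3, Hall→n4, n6→Exit}.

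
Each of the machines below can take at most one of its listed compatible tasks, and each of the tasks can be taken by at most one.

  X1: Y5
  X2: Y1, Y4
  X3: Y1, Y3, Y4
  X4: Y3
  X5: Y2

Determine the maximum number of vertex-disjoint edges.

Unit-capacity flow: source→left, listed edges, right→sink; max matching = max flow.
Augmenting path X1→Y5 (+1); matched 1.
Augmenting path X2→Y1 (+1); matched 2.
Augmenting path X3→Y3 (+1); matched 3.
Augmenting path X5→Y2 (+1); matched 4.
Augmenting path X4→Y3→X3→Y4 (+1); matched 5.
No augmenting path remains; maximum matching = 5.
König certificate: {X1, X2, X3, X4, X5} is a vertex cover of size 5 (every listed pair touches it), so no matching can be larger.

5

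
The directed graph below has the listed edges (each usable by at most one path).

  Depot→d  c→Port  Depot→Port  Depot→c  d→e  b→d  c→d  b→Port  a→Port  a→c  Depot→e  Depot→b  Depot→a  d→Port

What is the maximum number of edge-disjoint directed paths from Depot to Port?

Assign every edge capacity 1; by Menger, the answer equals the max flow.
Path Depot→Port (+1); total 1.
Path Depot→a→Port (+1); total 2.
Path Depot→b→Port (+1); total 3.
Path Depot→c→Port (+1); total 4.
Path Depot→d→Port (+1); total 5.
No residual Depot→Port path; max flow = 5.
Certifying cut of size 5: {Depot→Port, Depot→a, Depot→b, Depot→c, Depot→d}.

5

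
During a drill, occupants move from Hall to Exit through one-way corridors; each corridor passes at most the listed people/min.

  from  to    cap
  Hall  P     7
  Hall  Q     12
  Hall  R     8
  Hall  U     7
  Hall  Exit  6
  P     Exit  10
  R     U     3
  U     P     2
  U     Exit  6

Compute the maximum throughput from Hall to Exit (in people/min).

Augment Hall→Exit: bottleneck 6, flow now 6.
Augment Hall→P→Exit: bottleneck 7, flow now 13.
Augment Hall→U→Exit: bottleneck 6, flow now 19.
Augment Hall→U→P→Exit: bottleneck 1, flow now 20.
Augment Hall→R→U→P→Exit: bottleneck 1, flow now 21.
No augmenting path remains; maximum flow = 21.
In the residual graph, reachable from Hall: {Hall, Q, R, U}.
Min-cut edges: Hall→P (7), Hall→Exit (6), U→P (2), U→Exit (6); capacity 7 + 6 + 2 + 6 = 21.
This cut is saturated, so no flow can exceed 21.

21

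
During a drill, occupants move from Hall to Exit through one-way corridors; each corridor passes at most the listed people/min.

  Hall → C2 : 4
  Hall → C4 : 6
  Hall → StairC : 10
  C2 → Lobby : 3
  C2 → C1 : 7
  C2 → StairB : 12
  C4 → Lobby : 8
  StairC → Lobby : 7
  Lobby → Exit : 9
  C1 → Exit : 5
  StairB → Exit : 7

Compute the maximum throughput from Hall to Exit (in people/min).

Augment Hall→C2→Lobby→Exit: bottleneck 3, flow now 3.
Augment Hall→C2→C1→Exit: bottleneck 1, flow now 4.
Augment Hall→C4→Lobby→Exit: bottleneck 6, flow now 10.
Augment Hall→StairC→Lobby→C2→C1→Exit: bottleneck 3, flow now 13. (uses reverse residual edge)
No augmenting path remains; maximum flow = 13.
In the residual graph, reachable from Hall: {Hall, C4, StairC, Lobby}.
Min-cut edges: Hall→C2 (4), Lobby→Exit (9); capacity 4 + 9 = 13.
This cut is saturated, so no flow can exceed 13.

13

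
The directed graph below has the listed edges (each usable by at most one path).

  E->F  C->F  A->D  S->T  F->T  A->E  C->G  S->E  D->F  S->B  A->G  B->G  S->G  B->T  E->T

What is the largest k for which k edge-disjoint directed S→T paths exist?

Assign every edge capacity 1; by Menger, the answer equals the max flow.
Path S→T (+1); total 1.
Path S→B→T (+1); total 2.
Path S→E→T (+1); total 3.
No residual S→T path; max flow = 3.
Certifying cut of size 3: {S→B, S→E, S→T}.

3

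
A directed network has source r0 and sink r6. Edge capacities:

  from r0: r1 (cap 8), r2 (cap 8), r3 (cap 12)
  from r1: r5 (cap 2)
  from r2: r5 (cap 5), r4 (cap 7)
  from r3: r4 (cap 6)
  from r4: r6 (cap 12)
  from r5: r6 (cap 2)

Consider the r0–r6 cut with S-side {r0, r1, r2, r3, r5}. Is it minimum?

No — its capacity is 15, but the minimum cut has capacity 14.

Given cut capacity: 7 + 6 + 2 = 15.
Augment r0→r1→r5→r6: bottleneck 2, flow now 2.
Augment r0→r2→r4→r6: bottleneck 7, flow now 9.
Augment r0→r3→r4→r6: bottleneck 5, flow now 14.
No augmenting path remains; maximum flow = 14.
In the residual graph, reachable from r0: {r0, r1, r2, r3, r4, r5}.
Min-cut edges: r4→r6 (12), r5→r6 (2); capacity 12 + 2 = 14.
Cut capacity 15 exceeds the max flow 14, so it is not minimum.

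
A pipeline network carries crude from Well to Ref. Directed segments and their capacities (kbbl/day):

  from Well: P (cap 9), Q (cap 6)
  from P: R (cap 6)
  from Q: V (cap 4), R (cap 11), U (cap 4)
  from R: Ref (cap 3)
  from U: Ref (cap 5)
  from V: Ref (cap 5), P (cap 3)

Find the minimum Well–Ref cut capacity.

9

Augment Well→P→R→Ref: bottleneck 3, flow now 3.
Augment Well→Q→U→Ref: bottleneck 4, flow now 7.
Augment Well→Q→V→Ref: bottleneck 2, flow now 9.
No augmenting path remains; maximum flow = 9.
By max-flow min-cut, the minimum cut capacity equals the max flow.
In the residual graph, reachable from Well: {Well, P, R}.
Min-cut edges: Well→Q (6), R→Ref (3); capacity 6 + 3 = 9.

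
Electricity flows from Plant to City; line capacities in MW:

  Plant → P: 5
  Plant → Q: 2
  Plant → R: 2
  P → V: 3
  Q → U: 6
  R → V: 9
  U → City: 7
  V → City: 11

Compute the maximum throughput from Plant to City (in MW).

Augment Plant→P→V→City: bottleneck 3, flow now 3.
Augment Plant→Q→U→City: bottleneck 2, flow now 5.
Augment Plant→R→V→City: bottleneck 2, flow now 7.
No augmenting path remains; maximum flow = 7.
In the residual graph, reachable from Plant: {Plant, P}.
Min-cut edges: Plant→Q (2), Plant→R (2), P→V (3); capacity 2 + 2 + 3 = 7.
This cut is saturated, so no flow can exceed 7.

7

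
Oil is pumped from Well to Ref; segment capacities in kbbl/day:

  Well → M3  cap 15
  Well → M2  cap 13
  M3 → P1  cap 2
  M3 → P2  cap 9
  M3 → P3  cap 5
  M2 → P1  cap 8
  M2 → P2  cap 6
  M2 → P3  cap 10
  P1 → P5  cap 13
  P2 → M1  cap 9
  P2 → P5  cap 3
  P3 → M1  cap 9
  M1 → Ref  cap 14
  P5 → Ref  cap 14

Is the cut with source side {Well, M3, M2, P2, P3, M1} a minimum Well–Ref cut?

Yes — it is a minimum cut (capacity 27).

Given cut capacity: 2 + 8 + 3 + 14 = 27.
Augment Well→M3→P1→P5→Ref: bottleneck 2, flow now 2.
Augment Well→M3→P2→M1→Ref: bottleneck 9, flow now 11.
Augment Well→M3→P3→M1→Ref: bottleneck 4, flow now 15.
Augment Well→M2→P1→P5→Ref: bottleneck 8, flow now 23.
Augment Well→M2→P2→P5→Ref: bottleneck 3, flow now 26.
Augment Well→M2→P3→M1→Ref: bottleneck 1, flow now 27.
No augmenting path remains; maximum flow = 27.
Cut capacity 27 equals the max flow, so it is a minimum cut.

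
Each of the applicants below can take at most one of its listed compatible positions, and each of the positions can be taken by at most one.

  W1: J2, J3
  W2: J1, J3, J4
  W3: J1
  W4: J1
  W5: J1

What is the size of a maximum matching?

Unit-capacity flow: source→left, listed edges, right→sink; max matching = max flow.
Augmenting path W1→J2 (+1); matched 1.
Augmenting path W2→J1 (+1); matched 2.
Augmenting path W3→J1→W2→J3 (+1); matched 3.
No augmenting path remains; maximum matching = 3.
König certificate: {W1, W2, J1} is a vertex cover of size 3 (every listed pair touches it), so no matching can be larger.

3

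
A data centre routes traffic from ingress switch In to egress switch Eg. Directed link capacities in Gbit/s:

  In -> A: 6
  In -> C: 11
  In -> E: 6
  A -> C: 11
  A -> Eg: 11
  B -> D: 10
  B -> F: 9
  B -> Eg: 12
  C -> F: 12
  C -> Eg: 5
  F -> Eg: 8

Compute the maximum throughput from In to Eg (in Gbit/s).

Augment In→A→Eg: bottleneck 6, flow now 6.
Augment In→C→Eg: bottleneck 5, flow now 11.
Augment In→C→F→Eg: bottleneck 6, flow now 17.
No augmenting path remains; maximum flow = 17.
In the residual graph, reachable from In: {In, E}.
Min-cut edges: In→A (6), In→C (11); capacity 6 + 11 = 17.
This cut is saturated, so no flow can exceed 17.

17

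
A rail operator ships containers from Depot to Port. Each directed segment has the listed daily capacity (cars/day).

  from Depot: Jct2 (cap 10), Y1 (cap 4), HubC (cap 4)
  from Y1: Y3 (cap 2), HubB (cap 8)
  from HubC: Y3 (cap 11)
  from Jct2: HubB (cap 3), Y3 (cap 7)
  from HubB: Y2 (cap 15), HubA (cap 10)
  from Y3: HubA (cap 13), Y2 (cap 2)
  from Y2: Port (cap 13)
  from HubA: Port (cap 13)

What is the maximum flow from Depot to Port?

Augment Depot→Y1→HubB→Y2→Port: bottleneck 4, flow now 4.
Augment Depot→HubC→Y3→Y2→Port: bottleneck 2, flow now 6.
Augment Depot→HubC→Y3→HubA→Port: bottleneck 2, flow now 8.
Augment Depot→Jct2→HubB→Y2→Port: bottleneck 3, flow now 11.
Augment Depot→Jct2→Y3→HubA→Port: bottleneck 7, flow now 18.
No augmenting path remains; maximum flow = 18.
In the residual graph, reachable from Depot: {Depot}.
Min-cut edges: Depot→Y1 (4), Depot→HubC (4), Depot→Jct2 (10); capacity 4 + 4 + 10 = 18.
This cut is saturated, so no flow can exceed 18.

18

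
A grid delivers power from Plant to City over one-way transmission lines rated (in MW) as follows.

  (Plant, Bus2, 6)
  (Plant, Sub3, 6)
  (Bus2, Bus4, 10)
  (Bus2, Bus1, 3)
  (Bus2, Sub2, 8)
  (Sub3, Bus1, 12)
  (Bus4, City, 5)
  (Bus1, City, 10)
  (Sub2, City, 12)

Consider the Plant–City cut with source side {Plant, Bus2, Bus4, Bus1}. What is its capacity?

Edges leaving {Plant, Bus2, Bus4, Bus1}: Plant→Sub3 (6), Bus2→Sub2 (8), Bus4→City (5), Bus1→City (10).
Cut capacity = 6 + 8 + 5 + 10 = 29.

29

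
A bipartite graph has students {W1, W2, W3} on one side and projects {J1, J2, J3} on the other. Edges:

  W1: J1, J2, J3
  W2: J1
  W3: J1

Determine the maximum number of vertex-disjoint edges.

Unit-capacity flow: source→left, listed edges, right→sink; max matching = max flow.
Augmenting path W1→J1 (+1); matched 1.
Augmenting path W2→J1→W1→J2 (+1); matched 2.
No augmenting path remains; maximum matching = 2.
König certificate: {W1, J1} is a vertex cover of size 2 (every listed pair touches it), so no matching can be larger.

2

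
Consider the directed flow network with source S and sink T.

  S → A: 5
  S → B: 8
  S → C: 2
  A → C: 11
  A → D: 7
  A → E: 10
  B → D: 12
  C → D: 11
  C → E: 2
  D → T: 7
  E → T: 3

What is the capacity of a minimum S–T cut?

10

Augment S→A→D→T: bottleneck 5, flow now 5.
Augment S→B→D→T: bottleneck 2, flow now 7.
Augment S→C→E→T: bottleneck 2, flow now 9.
Augment S→B→D→A→E→T: bottleneck 1, flow now 10. (uses reverse residual edge)
No augmenting path remains; maximum flow = 10.
By max-flow min-cut, the minimum cut capacity equals the max flow.
In the residual graph, reachable from S: {S, A, B, C, D, E}.
Min-cut edges: D→T (7), E→T (3); capacity 7 + 3 = 10.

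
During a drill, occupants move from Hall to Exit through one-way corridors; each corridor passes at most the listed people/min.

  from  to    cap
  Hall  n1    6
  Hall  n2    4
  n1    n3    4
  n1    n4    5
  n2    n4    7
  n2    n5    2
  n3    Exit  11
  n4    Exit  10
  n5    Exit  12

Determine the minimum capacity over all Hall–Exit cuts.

Augment Hall→n1→n3→Exit: bottleneck 4, flow now 4.
Augment Hall→n1→n4→Exit: bottleneck 2, flow now 6.
Augment Hall→n2→n4→Exit: bottleneck 4, flow now 10.
No augmenting path remains; maximum flow = 10.
By max-flow min-cut, the minimum cut capacity equals the max flow.
In the residual graph, reachable from Hall: {Hall}.
Min-cut edges: Hall→n1 (6), Hall→n2 (4); capacity 6 + 4 = 10.

10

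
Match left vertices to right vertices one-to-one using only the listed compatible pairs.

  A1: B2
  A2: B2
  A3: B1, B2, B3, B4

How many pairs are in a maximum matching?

Unit-capacity flow: source→left, listed edges, right→sink; max matching = max flow.
Augmenting path A1→B2 (+1); matched 1.
Augmenting path A3→B1 (+1); matched 2.
No augmenting path remains; maximum matching = 2.
König certificate: {A3, B2} is a vertex cover of size 2 (every listed pair touches it), so no matching can be larger.

2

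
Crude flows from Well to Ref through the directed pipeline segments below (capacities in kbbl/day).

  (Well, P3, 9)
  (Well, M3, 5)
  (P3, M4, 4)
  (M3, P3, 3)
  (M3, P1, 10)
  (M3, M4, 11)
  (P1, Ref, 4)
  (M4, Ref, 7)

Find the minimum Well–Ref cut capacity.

9

Augment Well→P3→M4→Ref: bottleneck 4, flow now 4.
Augment Well→M3→P1→Ref: bottleneck 4, flow now 8.
Augment Well→M3→M4→Ref: bottleneck 1, flow now 9.
No augmenting path remains; maximum flow = 9.
By max-flow min-cut, the minimum cut capacity equals the max flow.
In the residual graph, reachable from Well: {Well, P3}.
Min-cut edges: Well→M3 (5), P3→M4 (4); capacity 5 + 4 = 9.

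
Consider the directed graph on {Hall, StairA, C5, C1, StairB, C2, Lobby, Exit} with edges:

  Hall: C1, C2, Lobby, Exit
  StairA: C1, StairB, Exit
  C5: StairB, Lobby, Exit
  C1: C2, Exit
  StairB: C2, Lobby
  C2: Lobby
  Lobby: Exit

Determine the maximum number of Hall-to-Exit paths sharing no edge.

3

Assign every edge capacity 1; by Menger, the answer equals the max flow.
Path Hall→Exit (+1); total 1.
Path Hall→C1→Exit (+1); total 2.
Path Hall→Lobby→Exit (+1); total 3.
No residual Hall→Exit path; max flow = 3.
Certifying cut of size 3: {Hall→C1, Hall→Exit, Lobby→Exit}.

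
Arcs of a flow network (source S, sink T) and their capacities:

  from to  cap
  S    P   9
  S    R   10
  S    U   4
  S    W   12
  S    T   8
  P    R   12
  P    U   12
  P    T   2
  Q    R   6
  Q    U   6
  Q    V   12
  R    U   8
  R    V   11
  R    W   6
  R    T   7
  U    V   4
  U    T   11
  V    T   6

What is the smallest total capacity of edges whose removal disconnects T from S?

Augment S→T: bottleneck 8, flow now 8.
Augment S→P→T: bottleneck 2, flow now 10.
Augment S→R→T: bottleneck 7, flow now 17.
Augment S→U→T: bottleneck 4, flow now 21.
Augment S→P→U→T: bottleneck 7, flow now 28.
Augment S→R→V→T: bottleneck 3, flow now 31.
No augmenting path remains; maximum flow = 31.
By max-flow min-cut, the minimum cut capacity equals the max flow.
In the residual graph, reachable from S: {S, W}.
Min-cut edges: S→P (9), S→R (10), S→U (4), S→T (8); capacity 9 + 10 + 4 + 8 = 31.

31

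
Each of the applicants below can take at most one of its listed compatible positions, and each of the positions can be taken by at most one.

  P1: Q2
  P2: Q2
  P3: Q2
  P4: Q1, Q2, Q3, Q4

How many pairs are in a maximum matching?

2

Unit-capacity flow: source→left, listed edges, right→sink; max matching = max flow.
Augmenting path P1→Q2 (+1); matched 1.
Augmenting path P4→Q1 (+1); matched 2.
No augmenting path remains; maximum matching = 2.
König certificate: {P4, Q2} is a vertex cover of size 2 (every listed pair touches it), so no matching can be larger.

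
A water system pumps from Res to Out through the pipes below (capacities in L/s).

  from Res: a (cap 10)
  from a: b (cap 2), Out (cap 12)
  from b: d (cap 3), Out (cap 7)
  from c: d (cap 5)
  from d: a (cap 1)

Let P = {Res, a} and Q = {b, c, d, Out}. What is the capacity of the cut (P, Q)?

Edges leaving {Res, a}: a→b (2), a→Out (12).
Cut capacity = 2 + 12 = 14.

14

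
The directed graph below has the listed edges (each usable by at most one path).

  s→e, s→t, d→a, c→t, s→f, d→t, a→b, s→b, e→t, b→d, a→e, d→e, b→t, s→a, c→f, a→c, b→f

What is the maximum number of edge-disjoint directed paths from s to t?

4

Assign every edge capacity 1; by Menger, the answer equals the max flow.
Path s→t (+1); total 1.
Path s→b→t (+1); total 2.
Path s→e→t (+1); total 3.
Path s→a→c→t (+1); total 4.
No residual s→t path; max flow = 4.
Certifying cut of size 4: {s→a, s→b, s→e, s→t}.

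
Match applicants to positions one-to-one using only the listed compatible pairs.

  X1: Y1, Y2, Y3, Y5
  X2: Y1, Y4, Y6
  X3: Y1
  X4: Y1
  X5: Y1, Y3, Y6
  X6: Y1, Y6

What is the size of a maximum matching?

5

Unit-capacity flow: source→left, listed edges, right→sink; max matching = max flow.
Augmenting path X1→Y1 (+1); matched 1.
Augmenting path X2→Y4 (+1); matched 2.
Augmenting path X5→Y3 (+1); matched 3.
Augmenting path X6→Y6 (+1); matched 4.
Augmenting path X3→Y1→X1→Y2 (+1); matched 5.
No augmenting path remains; maximum matching = 5.
König certificate: {X1, X2, X5, X6, Y1} is a vertex cover of size 5 (every listed pair touches it), so no matching can be larger.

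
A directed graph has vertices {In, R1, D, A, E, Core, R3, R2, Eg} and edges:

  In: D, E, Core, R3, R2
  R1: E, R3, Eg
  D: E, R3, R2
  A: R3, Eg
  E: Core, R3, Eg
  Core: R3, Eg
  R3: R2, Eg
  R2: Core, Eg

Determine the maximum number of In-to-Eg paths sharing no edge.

Assign every edge capacity 1; by Menger, the answer equals the max flow.
Path In→E→Eg (+1); total 1.
Path In→Core→Eg (+1); total 2.
Path In→R3→Eg (+1); total 3.
Path In→R2→Eg (+1); total 4.
No residual In→Eg path; max flow = 4.
Certifying cut of size 4: {Core→Eg, E→Eg, R2→Eg, R3→Eg}.

4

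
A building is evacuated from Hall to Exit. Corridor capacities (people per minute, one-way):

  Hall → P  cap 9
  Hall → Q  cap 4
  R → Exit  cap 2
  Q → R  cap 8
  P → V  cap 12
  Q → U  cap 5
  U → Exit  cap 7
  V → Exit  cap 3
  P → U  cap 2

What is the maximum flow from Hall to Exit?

Augment Hall→P→U→Exit: bottleneck 2, flow now 2.
Augment Hall→P→V→Exit: bottleneck 3, flow now 5.
Augment Hall→Q→R→Exit: bottleneck 2, flow now 7.
Augment Hall→Q→U→Exit: bottleneck 2, flow now 9.
No augmenting path remains; maximum flow = 9.
In the residual graph, reachable from Hall: {Hall, P, V}.
Min-cut edges: Hall→Q (4), P→U (2), V→Exit (3); capacity 4 + 2 + 3 = 9.
This cut is saturated, so no flow can exceed 9.

9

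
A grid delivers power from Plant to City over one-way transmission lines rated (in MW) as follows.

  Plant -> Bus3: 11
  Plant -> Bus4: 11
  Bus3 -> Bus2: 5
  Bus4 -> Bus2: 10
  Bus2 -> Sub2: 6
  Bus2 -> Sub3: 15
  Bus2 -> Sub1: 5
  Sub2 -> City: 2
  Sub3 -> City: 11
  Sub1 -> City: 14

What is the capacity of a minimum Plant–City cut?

15

Augment Plant→Bus3→Bus2→Sub2→City: bottleneck 2, flow now 2.
Augment Plant→Bus3→Bus2→Sub3→City: bottleneck 3, flow now 5.
Augment Plant→Bus4→Bus2→Sub3→City: bottleneck 8, flow now 13.
Augment Plant→Bus4→Bus2→Sub1→City: bottleneck 2, flow now 15.
No augmenting path remains; maximum flow = 15.
By max-flow min-cut, the minimum cut capacity equals the max flow.
In the residual graph, reachable from Plant: {Plant, Bus3, Bus4}.
Min-cut edges: Bus3→Bus2 (5), Bus4→Bus2 (10); capacity 5 + 10 = 15.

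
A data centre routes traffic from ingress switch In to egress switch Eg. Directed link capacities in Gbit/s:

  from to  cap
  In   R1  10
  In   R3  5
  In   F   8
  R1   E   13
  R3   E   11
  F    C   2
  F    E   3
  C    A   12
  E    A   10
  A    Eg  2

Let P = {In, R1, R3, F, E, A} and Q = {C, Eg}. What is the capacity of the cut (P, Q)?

4

Edges leaving {In, R1, R3, F, E, A}: F→C (2), A→Eg (2).
Cut capacity = 2 + 2 = 4.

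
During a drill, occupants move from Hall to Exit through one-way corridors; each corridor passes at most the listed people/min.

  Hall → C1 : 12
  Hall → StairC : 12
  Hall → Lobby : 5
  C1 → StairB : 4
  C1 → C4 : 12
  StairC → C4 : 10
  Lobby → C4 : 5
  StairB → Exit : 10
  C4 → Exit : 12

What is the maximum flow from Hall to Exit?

16

Augment Hall→C1→StairB→Exit: bottleneck 4, flow now 4.
Augment Hall→C1→C4→Exit: bottleneck 8, flow now 12.
Augment Hall→StairC→C4→Exit: bottleneck 4, flow now 16.
No augmenting path remains; maximum flow = 16.
In the residual graph, reachable from Hall: {Hall, C1, StairC, Lobby, C4}.
Min-cut edges: C1→StairB (4), C4→Exit (12); capacity 4 + 12 = 16.
This cut is saturated, so no flow can exceed 16.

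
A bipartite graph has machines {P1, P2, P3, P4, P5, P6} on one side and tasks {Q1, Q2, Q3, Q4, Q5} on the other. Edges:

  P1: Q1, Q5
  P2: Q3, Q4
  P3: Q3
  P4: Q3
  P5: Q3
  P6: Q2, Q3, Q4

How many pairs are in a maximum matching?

Unit-capacity flow: source→left, listed edges, right→sink; max matching = max flow.
Augmenting path P1→Q1 (+1); matched 1.
Augmenting path P2→Q3 (+1); matched 2.
Augmenting path P6→Q2 (+1); matched 3.
Augmenting path P3→Q3→P2→Q4 (+1); matched 4.
No augmenting path remains; maximum matching = 4.
König certificate: {P1, P2, P6, Q3} is a vertex cover of size 4 (every listed pair touches it), so no matching can be larger.

4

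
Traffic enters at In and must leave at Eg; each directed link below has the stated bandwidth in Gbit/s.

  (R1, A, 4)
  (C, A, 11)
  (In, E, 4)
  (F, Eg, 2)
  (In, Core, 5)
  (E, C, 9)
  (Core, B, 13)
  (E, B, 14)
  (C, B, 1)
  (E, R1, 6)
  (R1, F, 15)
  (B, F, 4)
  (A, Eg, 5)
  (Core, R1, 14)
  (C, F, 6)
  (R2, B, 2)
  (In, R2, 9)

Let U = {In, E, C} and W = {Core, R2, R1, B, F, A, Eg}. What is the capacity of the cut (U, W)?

52

Edges leaving {In, E, C}: In→Core (5), In→R2 (9), E→R1 (6), E→B (14), C→B (1), C→F (6), C→A (11).
Cut capacity = 5 + 9 + 6 + 14 + 1 + 6 + 11 = 52.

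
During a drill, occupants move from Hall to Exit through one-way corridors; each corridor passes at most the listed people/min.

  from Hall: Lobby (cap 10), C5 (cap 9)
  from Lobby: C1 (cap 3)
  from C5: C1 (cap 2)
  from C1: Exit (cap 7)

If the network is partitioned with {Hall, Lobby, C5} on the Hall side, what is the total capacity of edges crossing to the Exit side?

5

Edges leaving {Hall, Lobby, C5}: Lobby→C1 (3), C5→C1 (2).
Cut capacity = 3 + 2 = 5.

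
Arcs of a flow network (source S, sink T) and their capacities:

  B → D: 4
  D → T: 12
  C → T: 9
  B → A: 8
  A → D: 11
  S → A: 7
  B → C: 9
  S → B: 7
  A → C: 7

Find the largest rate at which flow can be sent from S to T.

14

Augment S→A→C→T: bottleneck 7, flow now 7.
Augment S→B→C→T: bottleneck 2, flow now 9.
Augment S→B→D→T: bottleneck 4, flow now 13.
Augment S→B→A→D→T: bottleneck 1, flow now 14.
No augmenting path remains; maximum flow = 14.
In the residual graph, reachable from S: {S}.
Min-cut edges: S→A (7), S→B (7); capacity 7 + 7 = 14.
This cut is saturated, so no flow can exceed 14.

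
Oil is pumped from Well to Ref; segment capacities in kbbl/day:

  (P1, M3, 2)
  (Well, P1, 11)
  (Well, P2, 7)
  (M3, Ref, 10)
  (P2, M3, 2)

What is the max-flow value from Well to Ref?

Augment Well→P2→M3→Ref: bottleneck 2, flow now 2.
Augment Well→P1→M3→Ref: bottleneck 2, flow now 4.
No augmenting path remains; maximum flow = 4.
In the residual graph, reachable from Well: {Well, P2, P1}.
Min-cut edges: P2→M3 (2), P1→M3 (2); capacity 2 + 2 = 4.
This cut is saturated, so no flow can exceed 4.

4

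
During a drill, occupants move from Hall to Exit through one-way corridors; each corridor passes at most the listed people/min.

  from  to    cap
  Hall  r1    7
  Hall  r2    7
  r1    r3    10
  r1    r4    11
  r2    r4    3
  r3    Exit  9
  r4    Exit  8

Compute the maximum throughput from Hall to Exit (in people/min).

10

Augment Hall→r1→r3→Exit: bottleneck 7, flow now 7.
Augment Hall→r2→r4→Exit: bottleneck 3, flow now 10.
No augmenting path remains; maximum flow = 10.
In the residual graph, reachable from Hall: {Hall, r2}.
Min-cut edges: Hall→r1 (7), r2→r4 (3); capacity 7 + 3 = 10.
This cut is saturated, so no flow can exceed 10.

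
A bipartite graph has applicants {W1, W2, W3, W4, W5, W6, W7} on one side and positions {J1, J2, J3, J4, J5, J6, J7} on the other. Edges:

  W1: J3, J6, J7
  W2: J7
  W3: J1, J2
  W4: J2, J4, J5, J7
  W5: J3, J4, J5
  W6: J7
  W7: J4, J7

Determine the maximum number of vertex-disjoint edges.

6

Unit-capacity flow: source→left, listed edges, right→sink; max matching = max flow.
Augmenting path W1→J3 (+1); matched 1.
Augmenting path W2→J7 (+1); matched 2.
Augmenting path W3→J1 (+1); matched 3.
Augmenting path W4→J2 (+1); matched 4.
Augmenting path W5→J4 (+1); matched 5.
Augmenting path W7→J4→W5→J5 (+1); matched 6.
No augmenting path remains; maximum matching = 6.
König certificate: {W1, W3, W4, W5, W7, J7} is a vertex cover of size 6 (every listed pair touches it), so no matching can be larger.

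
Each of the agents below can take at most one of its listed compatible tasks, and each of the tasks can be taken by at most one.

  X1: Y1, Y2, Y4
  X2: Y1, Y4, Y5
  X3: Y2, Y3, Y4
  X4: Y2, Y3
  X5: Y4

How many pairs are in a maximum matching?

Unit-capacity flow: source→left, listed edges, right→sink; max matching = max flow.
Augmenting path X1→Y1 (+1); matched 1.
Augmenting path X2→Y4 (+1); matched 2.
Augmenting path X3→Y2 (+1); matched 3.
Augmenting path X4→Y3 (+1); matched 4.
Augmenting path X5→Y4→X2→Y5 (+1); matched 5.
No augmenting path remains; maximum matching = 5.
König certificate: {X1, X2, X3, X4, X5} is a vertex cover of size 5 (every listed pair touches it), so no matching can be larger.

5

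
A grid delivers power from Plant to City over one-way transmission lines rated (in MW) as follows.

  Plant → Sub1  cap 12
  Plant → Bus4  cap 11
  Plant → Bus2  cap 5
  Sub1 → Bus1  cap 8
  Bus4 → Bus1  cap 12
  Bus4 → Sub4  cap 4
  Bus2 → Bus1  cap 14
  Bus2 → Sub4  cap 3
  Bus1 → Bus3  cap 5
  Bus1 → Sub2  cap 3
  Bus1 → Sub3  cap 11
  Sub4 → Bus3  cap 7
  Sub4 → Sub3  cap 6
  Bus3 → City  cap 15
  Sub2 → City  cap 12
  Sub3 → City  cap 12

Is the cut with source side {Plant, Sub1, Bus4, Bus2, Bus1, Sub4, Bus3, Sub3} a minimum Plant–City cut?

Given cut capacity: 3 + 15 + 12 = 30.
Augment Plant→Sub1→Bus1→Bus3→City: bottleneck 5, flow now 5.
Augment Plant→Sub1→Bus1→Sub2→City: bottleneck 3, flow now 8.
Augment Plant→Bus4→Bus1→Sub3→City: bottleneck 11, flow now 19.
Augment Plant→Bus2→Sub4→Bus3→City: bottleneck 3, flow now 22.
Augment Plant→Bus2→Bus1→Bus4→Sub4→Bus3→City: bottleneck 2, flow now 24. (uses reverse residual edge)
No augmenting path remains; maximum flow = 24.
In the residual graph, reachable from Plant: {Plant, Sub1}.
Min-cut edges: Plant→Bus4 (11), Plant→Bus2 (5), Sub1→Bus1 (8); capacity 11 + 5 + 8 = 24.
Cut capacity 30 exceeds the max flow 24, so it is not minimum.

No — its capacity is 30, but the minimum cut has capacity 24.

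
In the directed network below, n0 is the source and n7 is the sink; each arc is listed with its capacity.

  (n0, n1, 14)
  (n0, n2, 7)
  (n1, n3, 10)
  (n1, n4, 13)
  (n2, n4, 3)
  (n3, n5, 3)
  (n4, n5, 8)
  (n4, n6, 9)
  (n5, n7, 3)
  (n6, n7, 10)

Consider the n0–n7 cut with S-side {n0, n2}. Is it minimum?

Given cut capacity: 14 + 3 = 17.
Augment n0→n1→n3→n5→n7: bottleneck 3, flow now 3.
Augment n0→n1→n4→n6→n7: bottleneck 9, flow now 12.
No augmenting path remains; maximum flow = 12.
In the residual graph, reachable from n0: {n0, n1, n2, n3, n4, n5}.
Min-cut edges: n4→n6 (9), n5→n7 (3); capacity 9 + 3 = 12.
Cut capacity 17 exceeds the max flow 12, so it is not minimum.

No — its capacity is 17, but the minimum cut has capacity 12.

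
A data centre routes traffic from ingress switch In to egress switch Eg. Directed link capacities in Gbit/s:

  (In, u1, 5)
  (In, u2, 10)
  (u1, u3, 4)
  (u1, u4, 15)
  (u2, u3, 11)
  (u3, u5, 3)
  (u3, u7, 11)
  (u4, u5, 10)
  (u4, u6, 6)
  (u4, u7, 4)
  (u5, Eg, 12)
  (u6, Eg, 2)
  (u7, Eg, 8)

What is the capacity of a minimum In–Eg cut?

Augment In→u1→u3→u5→Eg: bottleneck 3, flow now 3.
Augment In→u1→u3→u7→Eg: bottleneck 1, flow now 4.
Augment In→u1→u4→u5→Eg: bottleneck 1, flow now 5.
Augment In→u2→u3→u7→Eg: bottleneck 7, flow now 12.
Augment In→u2→u3→u1→u4→u5→Eg: bottleneck 3, flow now 15. (uses reverse residual edge)
No augmenting path remains; maximum flow = 15.
By max-flow min-cut, the minimum cut capacity equals the max flow.
In the residual graph, reachable from In: {In}.
Min-cut edges: In→u1 (5), In→u2 (10); capacity 5 + 10 = 15.

15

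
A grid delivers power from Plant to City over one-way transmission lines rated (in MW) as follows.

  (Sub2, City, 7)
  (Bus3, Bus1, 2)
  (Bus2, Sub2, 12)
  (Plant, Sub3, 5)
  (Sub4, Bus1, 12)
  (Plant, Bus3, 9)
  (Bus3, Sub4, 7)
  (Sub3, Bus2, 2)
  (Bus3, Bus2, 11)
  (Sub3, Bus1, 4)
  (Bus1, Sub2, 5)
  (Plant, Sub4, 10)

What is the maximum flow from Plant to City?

Augment Plant→Sub3→Bus1→Sub2→City: bottleneck 4, flow now 4.
Augment Plant→Sub3→Bus2→Sub2→City: bottleneck 1, flow now 5.
Augment Plant→Sub4→Bus1→Sub2→City: bottleneck 1, flow now 6.
Augment Plant→Bus3→Bus2→Sub2→City: bottleneck 1, flow now 7.
No augmenting path remains; maximum flow = 7.
In the residual graph, reachable from Plant: {Plant, Sub3, Sub4, Bus3, Bus1, Bus2, Sub2}.
Min-cut edges: Sub2→City (7); capacity 7 = 7.
This cut is saturated, so no flow can exceed 7.

7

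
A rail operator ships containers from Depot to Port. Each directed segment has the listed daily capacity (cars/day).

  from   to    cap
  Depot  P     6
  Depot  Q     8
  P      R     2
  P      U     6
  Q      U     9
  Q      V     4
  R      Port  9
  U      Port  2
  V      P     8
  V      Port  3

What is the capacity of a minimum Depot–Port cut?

Augment Depot→P→R→Port: bottleneck 2, flow now 2.
Augment Depot→P→U→Port: bottleneck 2, flow now 4.
Augment Depot→Q→V→Port: bottleneck 3, flow now 7.
No augmenting path remains; maximum flow = 7.
By max-flow min-cut, the minimum cut capacity equals the max flow.
In the residual graph, reachable from Depot: {Depot, P, Q, U, V}.
Min-cut edges: P→R (2), U→Port (2), V→Port (3); capacity 2 + 2 + 3 = 7.

7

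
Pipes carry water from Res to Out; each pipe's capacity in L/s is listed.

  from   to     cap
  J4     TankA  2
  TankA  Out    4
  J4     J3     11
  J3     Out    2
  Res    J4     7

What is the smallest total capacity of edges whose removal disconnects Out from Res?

4

Augment Res→J4→TankA→Out: bottleneck 2, flow now 2.
Augment Res→J4→J3→Out: bottleneck 2, flow now 4.
No augmenting path remains; maximum flow = 4.
By max-flow min-cut, the minimum cut capacity equals the max flow.
In the residual graph, reachable from Res: {Res, J4, J3}.
Min-cut edges: J4→TankA (2), J3→Out (2); capacity 2 + 2 = 4.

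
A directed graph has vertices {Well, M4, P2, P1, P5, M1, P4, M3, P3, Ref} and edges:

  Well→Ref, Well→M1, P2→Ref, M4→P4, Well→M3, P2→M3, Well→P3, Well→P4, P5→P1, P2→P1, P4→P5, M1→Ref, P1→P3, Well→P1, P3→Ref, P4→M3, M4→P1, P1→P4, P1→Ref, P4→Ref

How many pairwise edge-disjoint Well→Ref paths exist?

5

Assign every edge capacity 1; by Menger, the answer equals the max flow.
Path Well→Ref (+1); total 1.
Path Well→P1→Ref (+1); total 2.
Path Well→M1→Ref (+1); total 3.
Path Well→P4→Ref (+1); total 4.
Path Well→P3→Ref (+1); total 5.
No residual Well→Ref path; max flow = 5.
Certifying cut of size 5: {Well→M1, Well→P1, Well→P3, Well→P4, Well→Ref}.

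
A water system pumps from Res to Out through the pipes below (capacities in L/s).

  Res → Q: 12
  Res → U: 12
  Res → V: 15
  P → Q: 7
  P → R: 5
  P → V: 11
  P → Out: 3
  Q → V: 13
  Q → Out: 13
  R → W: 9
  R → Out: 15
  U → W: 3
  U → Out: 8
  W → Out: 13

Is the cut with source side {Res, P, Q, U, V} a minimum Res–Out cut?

Given cut capacity: 5 + 3 + 13 + 3 + 8 = 32.
Augment Res→Q→Out: bottleneck 12, flow now 12.
Augment Res→U→Out: bottleneck 8, flow now 20.
Augment Res→U→W→Out: bottleneck 3, flow now 23.
No augmenting path remains; maximum flow = 23.
In the residual graph, reachable from Res: {Res, U, V}.
Min-cut edges: Res→Q (12), U→W (3), U→Out (8); capacity 12 + 3 + 8 = 23.
Cut capacity 32 exceeds the max flow 23, so it is not minimum.

No — its capacity is 32, but the minimum cut has capacity 23.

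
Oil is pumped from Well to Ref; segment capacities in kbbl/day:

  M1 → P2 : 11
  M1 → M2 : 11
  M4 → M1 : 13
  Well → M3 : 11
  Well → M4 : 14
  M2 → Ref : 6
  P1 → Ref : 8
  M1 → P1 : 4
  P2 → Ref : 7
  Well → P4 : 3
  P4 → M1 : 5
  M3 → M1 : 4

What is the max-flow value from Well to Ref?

Augment Well→M4→M1→P1→Ref: bottleneck 4, flow now 4.
Augment Well→M4→M1→P2→Ref: bottleneck 7, flow now 11.
Augment Well→M4→M1→M2→Ref: bottleneck 2, flow now 13.
Augment Well→P4→M1→M2→Ref: bottleneck 3, flow now 16.
Augment Well→M3→M1→M2→Ref: bottleneck 1, flow now 17.
No augmenting path remains; maximum flow = 17.
In the residual graph, reachable from Well: {Well, M4, P4, M3, M1, P2, M2}.
Min-cut edges: M1→P1 (4), P2→Ref (7), M2→Ref (6); capacity 4 + 7 + 6 = 17.
This cut is saturated, so no flow can exceed 17.

17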